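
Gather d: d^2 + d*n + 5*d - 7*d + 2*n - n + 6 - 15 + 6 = d^2 + d*(n - 2) + n - 3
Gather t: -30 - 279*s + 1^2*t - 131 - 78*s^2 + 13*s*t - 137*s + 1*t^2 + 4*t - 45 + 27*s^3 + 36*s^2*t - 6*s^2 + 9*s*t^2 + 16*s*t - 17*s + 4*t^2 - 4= 27*s^3 - 84*s^2 - 433*s + t^2*(9*s + 5) + t*(36*s^2 + 29*s + 5) - 210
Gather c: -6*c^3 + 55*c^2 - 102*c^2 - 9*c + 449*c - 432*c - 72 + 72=-6*c^3 - 47*c^2 + 8*c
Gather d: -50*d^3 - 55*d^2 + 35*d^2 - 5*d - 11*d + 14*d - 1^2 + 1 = -50*d^3 - 20*d^2 - 2*d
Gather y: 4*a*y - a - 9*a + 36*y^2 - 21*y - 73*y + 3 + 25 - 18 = -10*a + 36*y^2 + y*(4*a - 94) + 10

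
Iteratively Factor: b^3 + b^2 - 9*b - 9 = (b + 3)*(b^2 - 2*b - 3) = (b - 3)*(b + 3)*(b + 1)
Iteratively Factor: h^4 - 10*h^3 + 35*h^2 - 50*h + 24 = (h - 4)*(h^3 - 6*h^2 + 11*h - 6) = (h - 4)*(h - 2)*(h^2 - 4*h + 3) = (h - 4)*(h - 2)*(h - 1)*(h - 3)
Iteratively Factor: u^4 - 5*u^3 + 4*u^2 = (u - 1)*(u^3 - 4*u^2) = u*(u - 1)*(u^2 - 4*u) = u*(u - 4)*(u - 1)*(u)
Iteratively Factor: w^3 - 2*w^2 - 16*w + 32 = (w + 4)*(w^2 - 6*w + 8) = (w - 2)*(w + 4)*(w - 4)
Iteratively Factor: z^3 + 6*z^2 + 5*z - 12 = (z + 4)*(z^2 + 2*z - 3) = (z - 1)*(z + 4)*(z + 3)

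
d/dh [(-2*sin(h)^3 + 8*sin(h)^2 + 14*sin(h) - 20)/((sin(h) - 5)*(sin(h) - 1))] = -2*cos(h)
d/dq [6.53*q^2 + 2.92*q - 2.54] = 13.06*q + 2.92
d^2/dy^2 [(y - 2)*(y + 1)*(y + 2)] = 6*y + 2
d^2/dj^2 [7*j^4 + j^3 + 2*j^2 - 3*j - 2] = 84*j^2 + 6*j + 4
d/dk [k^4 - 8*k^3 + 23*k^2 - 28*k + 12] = 4*k^3 - 24*k^2 + 46*k - 28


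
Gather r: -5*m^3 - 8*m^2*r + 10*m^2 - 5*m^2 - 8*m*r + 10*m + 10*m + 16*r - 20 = -5*m^3 + 5*m^2 + 20*m + r*(-8*m^2 - 8*m + 16) - 20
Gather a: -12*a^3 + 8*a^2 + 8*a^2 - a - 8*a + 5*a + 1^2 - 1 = -12*a^3 + 16*a^2 - 4*a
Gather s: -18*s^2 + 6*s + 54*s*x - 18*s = -18*s^2 + s*(54*x - 12)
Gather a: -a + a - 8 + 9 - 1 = 0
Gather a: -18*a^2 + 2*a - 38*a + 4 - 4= -18*a^2 - 36*a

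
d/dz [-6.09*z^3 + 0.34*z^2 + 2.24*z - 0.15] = -18.27*z^2 + 0.68*z + 2.24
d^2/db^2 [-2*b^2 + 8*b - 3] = -4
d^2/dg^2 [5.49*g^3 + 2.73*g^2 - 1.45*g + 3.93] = 32.94*g + 5.46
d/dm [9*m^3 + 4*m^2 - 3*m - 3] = 27*m^2 + 8*m - 3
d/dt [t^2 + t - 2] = 2*t + 1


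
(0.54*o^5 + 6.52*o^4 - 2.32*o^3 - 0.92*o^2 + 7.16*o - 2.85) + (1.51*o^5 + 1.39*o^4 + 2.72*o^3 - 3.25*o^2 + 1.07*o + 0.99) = 2.05*o^5 + 7.91*o^4 + 0.4*o^3 - 4.17*o^2 + 8.23*o - 1.86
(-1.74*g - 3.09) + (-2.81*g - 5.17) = -4.55*g - 8.26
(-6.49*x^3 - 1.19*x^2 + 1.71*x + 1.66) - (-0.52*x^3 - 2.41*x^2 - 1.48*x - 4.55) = -5.97*x^3 + 1.22*x^2 + 3.19*x + 6.21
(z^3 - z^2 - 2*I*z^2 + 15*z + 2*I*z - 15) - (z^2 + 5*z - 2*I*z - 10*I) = z^3 - 2*z^2 - 2*I*z^2 + 10*z + 4*I*z - 15 + 10*I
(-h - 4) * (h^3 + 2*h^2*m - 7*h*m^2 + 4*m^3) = -h^4 - 2*h^3*m - 4*h^3 + 7*h^2*m^2 - 8*h^2*m - 4*h*m^3 + 28*h*m^2 - 16*m^3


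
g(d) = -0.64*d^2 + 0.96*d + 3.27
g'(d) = 0.96 - 1.28*d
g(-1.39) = 0.70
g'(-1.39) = 2.74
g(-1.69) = -0.18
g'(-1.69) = 3.12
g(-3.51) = -7.98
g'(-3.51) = 5.45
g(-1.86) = -0.73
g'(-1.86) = 3.34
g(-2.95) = -5.13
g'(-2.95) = 4.74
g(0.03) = 3.30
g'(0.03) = 0.92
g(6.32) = -16.23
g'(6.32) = -7.13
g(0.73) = 3.63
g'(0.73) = 0.03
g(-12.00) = -100.41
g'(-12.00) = 16.32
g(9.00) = -39.93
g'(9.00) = -10.56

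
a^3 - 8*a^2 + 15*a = a*(a - 5)*(a - 3)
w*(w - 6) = w^2 - 6*w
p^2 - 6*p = p*(p - 6)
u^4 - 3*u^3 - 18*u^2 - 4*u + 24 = (u - 6)*(u - 1)*(u + 2)^2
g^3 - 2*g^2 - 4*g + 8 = (g - 2)^2*(g + 2)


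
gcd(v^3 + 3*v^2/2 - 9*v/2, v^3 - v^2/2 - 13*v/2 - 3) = 1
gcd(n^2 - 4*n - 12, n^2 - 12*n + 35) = 1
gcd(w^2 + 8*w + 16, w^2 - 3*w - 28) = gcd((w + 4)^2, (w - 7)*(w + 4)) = w + 4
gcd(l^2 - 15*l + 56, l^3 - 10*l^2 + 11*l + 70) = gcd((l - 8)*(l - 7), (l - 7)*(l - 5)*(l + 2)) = l - 7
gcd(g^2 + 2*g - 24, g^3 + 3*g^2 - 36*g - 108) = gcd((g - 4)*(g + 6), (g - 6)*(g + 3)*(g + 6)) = g + 6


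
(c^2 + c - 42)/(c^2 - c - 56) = (c - 6)/(c - 8)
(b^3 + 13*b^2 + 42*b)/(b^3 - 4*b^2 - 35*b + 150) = b*(b + 7)/(b^2 - 10*b + 25)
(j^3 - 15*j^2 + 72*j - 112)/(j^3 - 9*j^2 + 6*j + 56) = (j - 4)/(j + 2)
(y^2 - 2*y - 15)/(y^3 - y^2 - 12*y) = (y - 5)/(y*(y - 4))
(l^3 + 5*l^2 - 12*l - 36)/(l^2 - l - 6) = l + 6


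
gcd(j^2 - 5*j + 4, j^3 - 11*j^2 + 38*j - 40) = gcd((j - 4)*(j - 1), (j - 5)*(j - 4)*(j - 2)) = j - 4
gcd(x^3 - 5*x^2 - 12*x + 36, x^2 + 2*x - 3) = x + 3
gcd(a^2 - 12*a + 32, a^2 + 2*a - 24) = a - 4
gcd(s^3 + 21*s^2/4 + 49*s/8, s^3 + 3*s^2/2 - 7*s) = s^2 + 7*s/2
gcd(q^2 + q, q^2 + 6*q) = q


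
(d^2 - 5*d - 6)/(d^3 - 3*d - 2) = (d - 6)/(d^2 - d - 2)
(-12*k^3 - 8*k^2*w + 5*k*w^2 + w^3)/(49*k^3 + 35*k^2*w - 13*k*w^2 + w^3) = (-12*k^2 + 4*k*w + w^2)/(49*k^2 - 14*k*w + w^2)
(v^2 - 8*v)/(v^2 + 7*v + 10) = v*(v - 8)/(v^2 + 7*v + 10)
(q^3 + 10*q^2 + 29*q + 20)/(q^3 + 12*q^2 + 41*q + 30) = (q + 4)/(q + 6)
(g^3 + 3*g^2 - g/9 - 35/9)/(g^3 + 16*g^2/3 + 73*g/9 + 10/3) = (3*g^2 + 4*g - 7)/(3*g^2 + 11*g + 6)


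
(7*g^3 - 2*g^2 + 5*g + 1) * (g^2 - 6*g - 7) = 7*g^5 - 44*g^4 - 32*g^3 - 15*g^2 - 41*g - 7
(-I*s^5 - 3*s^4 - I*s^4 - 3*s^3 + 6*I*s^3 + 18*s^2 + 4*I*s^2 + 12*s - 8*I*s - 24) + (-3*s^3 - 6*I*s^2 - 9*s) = -I*s^5 - 3*s^4 - I*s^4 - 6*s^3 + 6*I*s^3 + 18*s^2 - 2*I*s^2 + 3*s - 8*I*s - 24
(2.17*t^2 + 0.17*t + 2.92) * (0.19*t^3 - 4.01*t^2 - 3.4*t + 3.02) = 0.4123*t^5 - 8.6694*t^4 - 7.5049*t^3 - 5.7338*t^2 - 9.4146*t + 8.8184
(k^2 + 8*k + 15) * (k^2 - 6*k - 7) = k^4 + 2*k^3 - 40*k^2 - 146*k - 105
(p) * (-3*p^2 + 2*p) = -3*p^3 + 2*p^2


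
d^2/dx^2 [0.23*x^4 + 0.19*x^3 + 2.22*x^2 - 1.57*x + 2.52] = 2.76*x^2 + 1.14*x + 4.44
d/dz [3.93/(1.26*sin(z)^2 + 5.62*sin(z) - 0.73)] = -(9.9036*sin(z) + 22.0866)*cos(z)/(1.26*sin(z)^2 + 5.62*sin(z) - 0.73)^2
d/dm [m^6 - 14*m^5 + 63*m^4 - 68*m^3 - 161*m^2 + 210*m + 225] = 6*m^5 - 70*m^4 + 252*m^3 - 204*m^2 - 322*m + 210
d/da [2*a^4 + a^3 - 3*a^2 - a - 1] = 8*a^3 + 3*a^2 - 6*a - 1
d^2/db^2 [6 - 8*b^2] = -16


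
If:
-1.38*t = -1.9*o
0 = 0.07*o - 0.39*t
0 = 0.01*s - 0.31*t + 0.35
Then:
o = 0.00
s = -35.00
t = 0.00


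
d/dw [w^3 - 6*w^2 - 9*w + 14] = 3*w^2 - 12*w - 9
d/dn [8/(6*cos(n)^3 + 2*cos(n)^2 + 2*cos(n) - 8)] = 4*(9*cos(n)^2 + 2*cos(n) + 1)*sin(n)/(3*cos(n)^3 + cos(n)^2 + cos(n) - 4)^2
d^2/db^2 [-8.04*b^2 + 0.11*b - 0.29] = -16.0800000000000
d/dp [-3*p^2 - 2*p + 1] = -6*p - 2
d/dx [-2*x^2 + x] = 1 - 4*x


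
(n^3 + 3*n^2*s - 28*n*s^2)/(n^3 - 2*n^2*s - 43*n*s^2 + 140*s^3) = n/(n - 5*s)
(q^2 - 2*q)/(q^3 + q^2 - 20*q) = (q - 2)/(q^2 + q - 20)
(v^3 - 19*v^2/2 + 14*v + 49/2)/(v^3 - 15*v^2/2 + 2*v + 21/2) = (2*v - 7)/(2*v - 3)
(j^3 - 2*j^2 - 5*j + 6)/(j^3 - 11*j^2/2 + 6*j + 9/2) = 2*(j^2 + j - 2)/(2*j^2 - 5*j - 3)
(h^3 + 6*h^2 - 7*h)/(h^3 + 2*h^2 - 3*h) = (h + 7)/(h + 3)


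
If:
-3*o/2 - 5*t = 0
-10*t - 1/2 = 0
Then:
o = 1/6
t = -1/20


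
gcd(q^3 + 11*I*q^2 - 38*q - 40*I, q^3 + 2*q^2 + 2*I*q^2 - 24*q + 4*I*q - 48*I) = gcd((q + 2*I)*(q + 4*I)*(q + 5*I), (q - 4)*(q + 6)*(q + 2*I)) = q + 2*I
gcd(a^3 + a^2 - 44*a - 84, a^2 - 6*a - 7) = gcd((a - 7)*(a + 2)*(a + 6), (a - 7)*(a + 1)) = a - 7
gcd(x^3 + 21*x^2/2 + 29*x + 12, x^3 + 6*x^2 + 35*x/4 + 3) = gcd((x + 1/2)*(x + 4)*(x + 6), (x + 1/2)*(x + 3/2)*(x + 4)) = x^2 + 9*x/2 + 2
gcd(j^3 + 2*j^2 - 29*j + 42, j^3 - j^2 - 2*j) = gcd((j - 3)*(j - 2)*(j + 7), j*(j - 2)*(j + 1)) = j - 2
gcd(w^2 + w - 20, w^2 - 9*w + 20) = w - 4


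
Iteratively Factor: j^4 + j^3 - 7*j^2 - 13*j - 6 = (j + 1)*(j^3 - 7*j - 6) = (j + 1)^2*(j^2 - j - 6) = (j - 3)*(j + 1)^2*(j + 2)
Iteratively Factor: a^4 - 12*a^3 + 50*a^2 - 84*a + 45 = (a - 3)*(a^3 - 9*a^2 + 23*a - 15) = (a - 3)^2*(a^2 - 6*a + 5) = (a - 5)*(a - 3)^2*(a - 1)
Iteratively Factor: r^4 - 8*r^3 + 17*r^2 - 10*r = (r - 5)*(r^3 - 3*r^2 + 2*r) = (r - 5)*(r - 2)*(r^2 - r) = r*(r - 5)*(r - 2)*(r - 1)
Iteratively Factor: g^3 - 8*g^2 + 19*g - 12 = (g - 1)*(g^2 - 7*g + 12) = (g - 4)*(g - 1)*(g - 3)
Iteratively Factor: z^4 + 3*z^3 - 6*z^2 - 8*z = (z + 1)*(z^3 + 2*z^2 - 8*z) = (z - 2)*(z + 1)*(z^2 + 4*z) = z*(z - 2)*(z + 1)*(z + 4)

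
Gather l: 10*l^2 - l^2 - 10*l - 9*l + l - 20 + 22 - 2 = 9*l^2 - 18*l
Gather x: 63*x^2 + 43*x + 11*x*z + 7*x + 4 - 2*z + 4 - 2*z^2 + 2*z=63*x^2 + x*(11*z + 50) - 2*z^2 + 8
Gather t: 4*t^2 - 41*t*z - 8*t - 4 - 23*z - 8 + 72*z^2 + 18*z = 4*t^2 + t*(-41*z - 8) + 72*z^2 - 5*z - 12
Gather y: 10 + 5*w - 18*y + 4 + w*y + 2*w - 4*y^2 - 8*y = 7*w - 4*y^2 + y*(w - 26) + 14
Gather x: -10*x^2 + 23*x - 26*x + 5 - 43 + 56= -10*x^2 - 3*x + 18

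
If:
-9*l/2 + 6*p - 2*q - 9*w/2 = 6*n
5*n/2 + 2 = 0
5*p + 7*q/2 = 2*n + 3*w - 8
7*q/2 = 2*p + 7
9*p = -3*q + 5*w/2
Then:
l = -13594/1845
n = -4/5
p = 329/205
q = 598/205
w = 1902/205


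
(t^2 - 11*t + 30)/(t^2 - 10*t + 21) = (t^2 - 11*t + 30)/(t^2 - 10*t + 21)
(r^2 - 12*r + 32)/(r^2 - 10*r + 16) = (r - 4)/(r - 2)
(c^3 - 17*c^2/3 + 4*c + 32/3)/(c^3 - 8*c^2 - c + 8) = (3*c^2 - 20*c + 32)/(3*(c^2 - 9*c + 8))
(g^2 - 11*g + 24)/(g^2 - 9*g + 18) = (g - 8)/(g - 6)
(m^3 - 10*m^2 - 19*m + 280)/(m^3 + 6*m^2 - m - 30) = (m^2 - 15*m + 56)/(m^2 + m - 6)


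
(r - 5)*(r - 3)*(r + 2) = r^3 - 6*r^2 - r + 30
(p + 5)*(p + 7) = p^2 + 12*p + 35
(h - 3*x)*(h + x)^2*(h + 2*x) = h^4 + h^3*x - 7*h^2*x^2 - 13*h*x^3 - 6*x^4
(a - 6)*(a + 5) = a^2 - a - 30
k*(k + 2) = k^2 + 2*k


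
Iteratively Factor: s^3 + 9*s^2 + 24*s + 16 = (s + 4)*(s^2 + 5*s + 4) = (s + 4)^2*(s + 1)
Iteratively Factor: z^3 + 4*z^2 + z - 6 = (z + 2)*(z^2 + 2*z - 3) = (z - 1)*(z + 2)*(z + 3)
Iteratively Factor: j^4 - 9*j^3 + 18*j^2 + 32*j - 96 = (j - 4)*(j^3 - 5*j^2 - 2*j + 24) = (j - 4)*(j - 3)*(j^2 - 2*j - 8) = (j - 4)^2*(j - 3)*(j + 2)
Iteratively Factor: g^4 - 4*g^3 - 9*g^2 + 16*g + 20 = (g - 2)*(g^3 - 2*g^2 - 13*g - 10) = (g - 2)*(g + 2)*(g^2 - 4*g - 5) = (g - 2)*(g + 1)*(g + 2)*(g - 5)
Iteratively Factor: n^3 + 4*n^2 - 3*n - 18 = (n + 3)*(n^2 + n - 6) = (n - 2)*(n + 3)*(n + 3)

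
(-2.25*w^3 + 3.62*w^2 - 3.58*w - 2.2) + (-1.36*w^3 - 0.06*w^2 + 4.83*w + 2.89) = -3.61*w^3 + 3.56*w^2 + 1.25*w + 0.69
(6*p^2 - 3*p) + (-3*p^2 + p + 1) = 3*p^2 - 2*p + 1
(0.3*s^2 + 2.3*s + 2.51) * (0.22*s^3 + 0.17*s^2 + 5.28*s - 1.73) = 0.066*s^5 + 0.557*s^4 + 2.5272*s^3 + 12.0517*s^2 + 9.2738*s - 4.3423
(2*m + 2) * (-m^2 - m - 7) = -2*m^3 - 4*m^2 - 16*m - 14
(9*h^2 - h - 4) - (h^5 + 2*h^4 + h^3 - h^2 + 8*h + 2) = -h^5 - 2*h^4 - h^3 + 10*h^2 - 9*h - 6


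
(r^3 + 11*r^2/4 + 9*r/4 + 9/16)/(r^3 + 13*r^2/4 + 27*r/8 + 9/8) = (r + 1/2)/(r + 1)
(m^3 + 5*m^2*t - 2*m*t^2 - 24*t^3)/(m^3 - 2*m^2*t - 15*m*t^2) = (-m^2 - 2*m*t + 8*t^2)/(m*(-m + 5*t))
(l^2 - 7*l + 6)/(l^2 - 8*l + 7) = (l - 6)/(l - 7)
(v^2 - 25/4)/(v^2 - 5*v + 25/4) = (2*v + 5)/(2*v - 5)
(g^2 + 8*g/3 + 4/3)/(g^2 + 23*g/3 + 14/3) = (g + 2)/(g + 7)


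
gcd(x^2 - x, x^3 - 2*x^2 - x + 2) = x - 1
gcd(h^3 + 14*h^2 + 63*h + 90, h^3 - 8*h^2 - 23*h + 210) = h + 5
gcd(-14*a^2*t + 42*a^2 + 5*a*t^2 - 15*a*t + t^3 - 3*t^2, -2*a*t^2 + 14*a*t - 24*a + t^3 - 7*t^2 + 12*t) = -2*a*t + 6*a + t^2 - 3*t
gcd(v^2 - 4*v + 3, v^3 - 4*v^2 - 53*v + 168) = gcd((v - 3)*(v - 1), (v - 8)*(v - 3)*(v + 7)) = v - 3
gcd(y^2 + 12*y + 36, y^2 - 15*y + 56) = 1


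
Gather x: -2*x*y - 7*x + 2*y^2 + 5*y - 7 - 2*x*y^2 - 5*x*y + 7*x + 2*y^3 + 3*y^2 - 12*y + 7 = x*(-2*y^2 - 7*y) + 2*y^3 + 5*y^2 - 7*y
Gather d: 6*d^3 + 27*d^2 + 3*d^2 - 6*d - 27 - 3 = 6*d^3 + 30*d^2 - 6*d - 30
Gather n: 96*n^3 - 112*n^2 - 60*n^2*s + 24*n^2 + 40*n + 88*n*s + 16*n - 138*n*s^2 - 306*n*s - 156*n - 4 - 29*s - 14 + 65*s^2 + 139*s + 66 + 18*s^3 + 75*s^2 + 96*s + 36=96*n^3 + n^2*(-60*s - 88) + n*(-138*s^2 - 218*s - 100) + 18*s^3 + 140*s^2 + 206*s + 84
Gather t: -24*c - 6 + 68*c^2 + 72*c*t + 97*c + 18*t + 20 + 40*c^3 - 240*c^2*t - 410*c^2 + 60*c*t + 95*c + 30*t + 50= 40*c^3 - 342*c^2 + 168*c + t*(-240*c^2 + 132*c + 48) + 64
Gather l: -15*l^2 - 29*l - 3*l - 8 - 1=-15*l^2 - 32*l - 9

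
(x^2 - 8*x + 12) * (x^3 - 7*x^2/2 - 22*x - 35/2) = x^5 - 23*x^4/2 + 18*x^3 + 233*x^2/2 - 124*x - 210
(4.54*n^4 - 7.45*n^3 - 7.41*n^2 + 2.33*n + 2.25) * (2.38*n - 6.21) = 10.8052*n^5 - 45.9244*n^4 + 28.6287*n^3 + 51.5615*n^2 - 9.1143*n - 13.9725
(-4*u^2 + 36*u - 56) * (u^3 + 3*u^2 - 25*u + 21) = -4*u^5 + 24*u^4 + 152*u^3 - 1152*u^2 + 2156*u - 1176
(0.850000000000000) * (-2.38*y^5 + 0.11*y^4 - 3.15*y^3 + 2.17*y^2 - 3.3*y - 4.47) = -2.023*y^5 + 0.0935*y^4 - 2.6775*y^3 + 1.8445*y^2 - 2.805*y - 3.7995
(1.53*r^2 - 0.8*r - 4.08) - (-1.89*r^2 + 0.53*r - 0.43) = 3.42*r^2 - 1.33*r - 3.65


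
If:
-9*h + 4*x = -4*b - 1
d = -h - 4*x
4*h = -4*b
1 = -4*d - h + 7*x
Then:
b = -27/311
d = -67/311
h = 27/311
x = 10/311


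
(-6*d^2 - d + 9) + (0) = -6*d^2 - d + 9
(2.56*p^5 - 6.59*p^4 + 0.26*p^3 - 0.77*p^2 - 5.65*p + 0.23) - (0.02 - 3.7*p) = 2.56*p^5 - 6.59*p^4 + 0.26*p^3 - 0.77*p^2 - 1.95*p + 0.21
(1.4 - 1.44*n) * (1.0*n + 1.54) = -1.44*n^2 - 0.8176*n + 2.156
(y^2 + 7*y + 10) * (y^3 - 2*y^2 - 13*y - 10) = y^5 + 5*y^4 - 17*y^3 - 121*y^2 - 200*y - 100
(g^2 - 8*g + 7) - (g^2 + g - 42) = 49 - 9*g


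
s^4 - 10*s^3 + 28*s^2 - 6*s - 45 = (s - 5)*(s - 3)^2*(s + 1)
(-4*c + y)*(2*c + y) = -8*c^2 - 2*c*y + y^2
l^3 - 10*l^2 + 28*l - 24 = (l - 6)*(l - 2)^2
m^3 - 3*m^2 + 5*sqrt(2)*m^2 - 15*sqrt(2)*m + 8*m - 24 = (m - 3)*(m + sqrt(2))*(m + 4*sqrt(2))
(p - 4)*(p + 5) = p^2 + p - 20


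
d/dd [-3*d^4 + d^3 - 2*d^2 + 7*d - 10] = -12*d^3 + 3*d^2 - 4*d + 7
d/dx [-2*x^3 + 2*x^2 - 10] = 2*x*(2 - 3*x)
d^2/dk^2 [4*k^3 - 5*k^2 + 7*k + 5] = 24*k - 10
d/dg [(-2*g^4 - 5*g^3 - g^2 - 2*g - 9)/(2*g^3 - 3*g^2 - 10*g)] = (-4*g^6 + 12*g^5 + 77*g^4 + 108*g^3 + 58*g^2 - 54*g - 90)/(g^2*(4*g^4 - 12*g^3 - 31*g^2 + 60*g + 100))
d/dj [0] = 0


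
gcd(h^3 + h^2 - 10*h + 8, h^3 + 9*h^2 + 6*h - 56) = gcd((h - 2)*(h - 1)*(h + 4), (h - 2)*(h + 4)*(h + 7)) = h^2 + 2*h - 8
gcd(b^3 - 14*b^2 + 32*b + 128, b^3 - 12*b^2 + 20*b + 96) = b^2 - 6*b - 16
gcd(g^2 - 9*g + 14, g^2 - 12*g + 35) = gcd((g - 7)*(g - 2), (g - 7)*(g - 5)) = g - 7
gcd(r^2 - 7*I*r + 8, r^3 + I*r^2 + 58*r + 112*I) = r - 8*I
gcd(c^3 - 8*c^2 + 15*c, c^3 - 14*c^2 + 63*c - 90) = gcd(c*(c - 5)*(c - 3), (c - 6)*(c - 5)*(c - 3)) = c^2 - 8*c + 15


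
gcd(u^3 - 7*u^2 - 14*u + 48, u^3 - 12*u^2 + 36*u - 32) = u^2 - 10*u + 16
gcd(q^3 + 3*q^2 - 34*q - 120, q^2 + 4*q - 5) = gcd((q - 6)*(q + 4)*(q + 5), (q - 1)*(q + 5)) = q + 5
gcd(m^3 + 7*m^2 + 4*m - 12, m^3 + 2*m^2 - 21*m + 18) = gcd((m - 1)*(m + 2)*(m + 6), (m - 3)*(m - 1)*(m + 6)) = m^2 + 5*m - 6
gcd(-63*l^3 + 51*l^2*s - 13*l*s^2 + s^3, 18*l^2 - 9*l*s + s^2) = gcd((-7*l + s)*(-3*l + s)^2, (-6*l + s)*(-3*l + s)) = -3*l + s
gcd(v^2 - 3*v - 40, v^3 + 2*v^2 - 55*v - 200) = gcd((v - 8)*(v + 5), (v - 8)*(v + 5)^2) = v^2 - 3*v - 40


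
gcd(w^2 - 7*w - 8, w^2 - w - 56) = w - 8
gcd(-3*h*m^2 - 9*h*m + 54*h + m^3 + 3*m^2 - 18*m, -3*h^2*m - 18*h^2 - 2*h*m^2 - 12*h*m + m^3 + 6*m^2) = 3*h*m + 18*h - m^2 - 6*m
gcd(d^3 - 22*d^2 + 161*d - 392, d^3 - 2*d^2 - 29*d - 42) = d - 7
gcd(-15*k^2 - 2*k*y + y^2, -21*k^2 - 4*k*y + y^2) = 3*k + y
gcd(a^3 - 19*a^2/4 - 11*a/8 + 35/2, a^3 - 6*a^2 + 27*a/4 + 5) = a^2 - 13*a/2 + 10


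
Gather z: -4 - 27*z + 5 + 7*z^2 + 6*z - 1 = 7*z^2 - 21*z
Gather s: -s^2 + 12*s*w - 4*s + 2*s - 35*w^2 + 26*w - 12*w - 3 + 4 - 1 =-s^2 + s*(12*w - 2) - 35*w^2 + 14*w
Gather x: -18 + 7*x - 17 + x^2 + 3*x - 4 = x^2 + 10*x - 39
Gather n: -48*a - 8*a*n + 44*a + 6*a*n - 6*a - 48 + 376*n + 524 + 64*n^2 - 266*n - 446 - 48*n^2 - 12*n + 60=-10*a + 16*n^2 + n*(98 - 2*a) + 90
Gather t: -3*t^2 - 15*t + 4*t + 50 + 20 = -3*t^2 - 11*t + 70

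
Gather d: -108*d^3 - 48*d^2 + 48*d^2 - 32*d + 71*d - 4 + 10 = -108*d^3 + 39*d + 6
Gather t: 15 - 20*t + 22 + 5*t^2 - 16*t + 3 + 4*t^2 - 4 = 9*t^2 - 36*t + 36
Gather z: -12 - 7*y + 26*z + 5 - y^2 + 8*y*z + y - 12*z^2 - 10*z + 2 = -y^2 - 6*y - 12*z^2 + z*(8*y + 16) - 5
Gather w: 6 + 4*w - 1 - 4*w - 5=0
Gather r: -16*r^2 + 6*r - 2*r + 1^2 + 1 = -16*r^2 + 4*r + 2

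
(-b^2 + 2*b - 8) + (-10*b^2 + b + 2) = -11*b^2 + 3*b - 6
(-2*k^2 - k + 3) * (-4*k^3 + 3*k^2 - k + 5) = 8*k^5 - 2*k^4 - 13*k^3 - 8*k + 15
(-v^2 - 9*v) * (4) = -4*v^2 - 36*v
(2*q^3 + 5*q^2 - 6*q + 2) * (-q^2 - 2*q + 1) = -2*q^5 - 9*q^4 - 2*q^3 + 15*q^2 - 10*q + 2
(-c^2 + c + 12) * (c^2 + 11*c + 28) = -c^4 - 10*c^3 - 5*c^2 + 160*c + 336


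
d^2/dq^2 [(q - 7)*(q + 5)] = 2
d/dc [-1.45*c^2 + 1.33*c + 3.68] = 1.33 - 2.9*c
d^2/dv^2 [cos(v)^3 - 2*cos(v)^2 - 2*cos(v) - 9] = 5*cos(v)/4 + 4*cos(2*v) - 9*cos(3*v)/4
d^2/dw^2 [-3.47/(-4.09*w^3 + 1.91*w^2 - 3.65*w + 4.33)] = ((13.2554 - 85.1538*w)*(4.09*w^3 - 1.91*w^2 + 3.65*w - 4.33) + 3.47*(12.27*w^2 - 3.82*w + 3.65)*(24.54*w^2 - 7.64*w + 7.3))/(4.09*w^3 - 1.91*w^2 + 3.65*w - 4.33)^3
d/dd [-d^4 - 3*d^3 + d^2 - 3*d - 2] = -4*d^3 - 9*d^2 + 2*d - 3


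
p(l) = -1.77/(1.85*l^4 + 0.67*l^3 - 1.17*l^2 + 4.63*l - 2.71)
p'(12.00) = 0.00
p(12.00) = -0.00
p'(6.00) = 0.00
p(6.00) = -0.00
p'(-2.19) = -0.35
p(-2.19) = -0.10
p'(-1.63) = -3.14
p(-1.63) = 0.55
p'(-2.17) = -0.39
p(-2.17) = -0.11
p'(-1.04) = 0.03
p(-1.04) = 0.24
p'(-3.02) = -0.03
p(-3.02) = -0.02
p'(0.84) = 5.36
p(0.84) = -1.06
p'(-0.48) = 0.36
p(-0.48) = 0.34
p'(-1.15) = -0.04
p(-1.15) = 0.24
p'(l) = -1.77*(-7.4*l^3 - 2.01*l^2 + 2.34*l - 4.63)/(1.85*l^4 + 0.67*l^3 - 1.17*l^2 + 4.63*l - 2.71)^2 = (13.098*l^3 + 3.5577*l^2 - 4.1418*l + 8.1951)/(1.85*l^4 + 0.67*l^3 - 1.17*l^2 + 4.63*l - 2.71)^2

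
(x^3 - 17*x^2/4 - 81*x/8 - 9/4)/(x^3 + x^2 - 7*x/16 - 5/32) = 4*(2*x^2 - 9*x - 18)/(8*x^2 + 6*x - 5)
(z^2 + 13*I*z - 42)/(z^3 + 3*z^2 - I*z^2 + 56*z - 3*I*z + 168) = (z + 6*I)/(z^2 + z*(3 - 8*I) - 24*I)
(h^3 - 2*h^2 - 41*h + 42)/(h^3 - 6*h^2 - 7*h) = (h^2 + 5*h - 6)/(h*(h + 1))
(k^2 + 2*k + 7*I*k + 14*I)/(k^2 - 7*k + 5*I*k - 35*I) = (k^2 + k*(2 + 7*I) + 14*I)/(k^2 + k*(-7 + 5*I) - 35*I)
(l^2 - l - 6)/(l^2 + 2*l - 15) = (l + 2)/(l + 5)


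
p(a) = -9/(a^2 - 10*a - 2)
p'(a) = -9*(10 - 2*a)/(a^2 - 10*a - 2)^2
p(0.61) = 1.16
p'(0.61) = -1.32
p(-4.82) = -0.13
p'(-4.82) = -0.04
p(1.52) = 0.60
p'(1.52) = -0.28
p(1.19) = 0.72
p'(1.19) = -0.44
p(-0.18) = 53.70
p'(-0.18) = -3319.36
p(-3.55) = -0.20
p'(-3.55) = -0.07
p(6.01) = 0.35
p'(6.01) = 0.03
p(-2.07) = -0.39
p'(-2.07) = -0.24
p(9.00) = 0.82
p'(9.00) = 0.60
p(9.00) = 0.82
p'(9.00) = 0.60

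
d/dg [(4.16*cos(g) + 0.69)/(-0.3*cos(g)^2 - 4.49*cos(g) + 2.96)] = (1.248*sin(g)^2 - 0.414000000000002*cos(g) - 16.6597)*sin(g)/(0.3*cos(g)^2 + 4.49*cos(g) - 2.96)^2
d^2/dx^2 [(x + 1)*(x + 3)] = 2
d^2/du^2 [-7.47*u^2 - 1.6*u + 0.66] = -14.9400000000000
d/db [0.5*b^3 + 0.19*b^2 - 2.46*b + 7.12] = 1.5*b^2 + 0.38*b - 2.46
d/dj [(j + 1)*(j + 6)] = 2*j + 7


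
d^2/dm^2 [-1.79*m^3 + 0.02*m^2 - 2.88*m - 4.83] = 0.04 - 10.74*m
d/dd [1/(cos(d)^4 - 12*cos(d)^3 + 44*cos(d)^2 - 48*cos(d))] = 4*(cos(d)^3 - 9*cos(d)^2 + 22*cos(d) - 12)*sin(d)/((cos(d)^3 - 12*cos(d)^2 + 44*cos(d) - 48)^2*cos(d)^2)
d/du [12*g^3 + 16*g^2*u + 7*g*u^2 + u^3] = 16*g^2 + 14*g*u + 3*u^2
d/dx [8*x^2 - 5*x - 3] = 16*x - 5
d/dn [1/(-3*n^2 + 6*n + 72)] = 2*(n - 1)/(3*(-n^2 + 2*n + 24)^2)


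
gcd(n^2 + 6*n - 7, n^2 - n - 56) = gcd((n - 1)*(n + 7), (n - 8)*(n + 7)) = n + 7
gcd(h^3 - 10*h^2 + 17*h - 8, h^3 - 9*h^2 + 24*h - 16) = h - 1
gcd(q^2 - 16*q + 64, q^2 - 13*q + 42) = 1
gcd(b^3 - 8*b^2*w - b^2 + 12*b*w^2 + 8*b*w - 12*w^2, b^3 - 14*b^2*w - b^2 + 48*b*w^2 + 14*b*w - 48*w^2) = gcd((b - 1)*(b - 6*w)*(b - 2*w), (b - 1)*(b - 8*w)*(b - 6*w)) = -b^2 + 6*b*w + b - 6*w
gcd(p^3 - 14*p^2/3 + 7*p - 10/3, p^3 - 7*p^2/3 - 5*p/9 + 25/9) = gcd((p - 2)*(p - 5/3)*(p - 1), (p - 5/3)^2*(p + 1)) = p - 5/3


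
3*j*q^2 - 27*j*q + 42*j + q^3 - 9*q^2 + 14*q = (3*j + q)*(q - 7)*(q - 2)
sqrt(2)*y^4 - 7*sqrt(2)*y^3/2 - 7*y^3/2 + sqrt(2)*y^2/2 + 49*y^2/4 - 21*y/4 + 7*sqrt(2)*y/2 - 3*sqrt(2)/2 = (y - 3)*(y - 1/2)*(y - 2*sqrt(2))*(sqrt(2)*y + 1/2)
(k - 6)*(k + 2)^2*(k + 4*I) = k^4 - 2*k^3 + 4*I*k^3 - 20*k^2 - 8*I*k^2 - 24*k - 80*I*k - 96*I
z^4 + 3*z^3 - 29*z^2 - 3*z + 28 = (z - 4)*(z - 1)*(z + 1)*(z + 7)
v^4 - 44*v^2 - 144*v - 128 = (v - 8)*(v + 2)^2*(v + 4)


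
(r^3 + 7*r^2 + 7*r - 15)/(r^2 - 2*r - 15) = (r^2 + 4*r - 5)/(r - 5)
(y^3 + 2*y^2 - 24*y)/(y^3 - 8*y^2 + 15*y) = (y^2 + 2*y - 24)/(y^2 - 8*y + 15)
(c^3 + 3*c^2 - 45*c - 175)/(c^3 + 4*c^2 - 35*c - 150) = (c - 7)/(c - 6)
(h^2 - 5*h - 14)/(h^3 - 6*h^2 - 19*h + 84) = (h + 2)/(h^2 + h - 12)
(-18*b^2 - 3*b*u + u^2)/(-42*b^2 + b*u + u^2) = (3*b + u)/(7*b + u)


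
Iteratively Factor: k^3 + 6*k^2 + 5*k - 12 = (k + 3)*(k^2 + 3*k - 4) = (k - 1)*(k + 3)*(k + 4)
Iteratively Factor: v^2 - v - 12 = (v + 3)*(v - 4)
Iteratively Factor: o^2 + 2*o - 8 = (o + 4)*(o - 2)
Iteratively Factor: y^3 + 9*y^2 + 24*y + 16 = (y + 1)*(y^2 + 8*y + 16) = (y + 1)*(y + 4)*(y + 4)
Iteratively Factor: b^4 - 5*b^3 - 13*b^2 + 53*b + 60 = (b - 5)*(b^3 - 13*b - 12) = (b - 5)*(b + 1)*(b^2 - b - 12) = (b - 5)*(b - 4)*(b + 1)*(b + 3)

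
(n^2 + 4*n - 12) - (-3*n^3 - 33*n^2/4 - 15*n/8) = 3*n^3 + 37*n^2/4 + 47*n/8 - 12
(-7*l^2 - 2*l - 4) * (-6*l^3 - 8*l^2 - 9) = 42*l^5 + 68*l^4 + 40*l^3 + 95*l^2 + 18*l + 36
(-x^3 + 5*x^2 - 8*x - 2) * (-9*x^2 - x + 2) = 9*x^5 - 44*x^4 + 65*x^3 + 36*x^2 - 14*x - 4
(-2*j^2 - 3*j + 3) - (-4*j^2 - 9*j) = 2*j^2 + 6*j + 3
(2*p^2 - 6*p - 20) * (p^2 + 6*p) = 2*p^4 + 6*p^3 - 56*p^2 - 120*p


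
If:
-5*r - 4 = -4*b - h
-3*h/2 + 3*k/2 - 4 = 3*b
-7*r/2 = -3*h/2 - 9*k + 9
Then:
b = 49*r/24 + 19/8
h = -19*r/6 - 11/2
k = 11*r/12 + 23/12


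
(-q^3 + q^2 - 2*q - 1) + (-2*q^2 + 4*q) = -q^3 - q^2 + 2*q - 1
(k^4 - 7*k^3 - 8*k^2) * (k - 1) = k^5 - 8*k^4 - k^3 + 8*k^2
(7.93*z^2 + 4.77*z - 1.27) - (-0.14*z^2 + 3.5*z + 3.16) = 8.07*z^2 + 1.27*z - 4.43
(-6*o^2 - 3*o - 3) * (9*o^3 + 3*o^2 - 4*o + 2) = -54*o^5 - 45*o^4 - 12*o^3 - 9*o^2 + 6*o - 6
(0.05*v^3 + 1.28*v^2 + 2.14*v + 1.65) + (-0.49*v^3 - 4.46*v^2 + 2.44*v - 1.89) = -0.44*v^3 - 3.18*v^2 + 4.58*v - 0.24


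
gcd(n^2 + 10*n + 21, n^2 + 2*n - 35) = n + 7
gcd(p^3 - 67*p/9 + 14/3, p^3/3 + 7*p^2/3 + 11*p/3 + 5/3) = 1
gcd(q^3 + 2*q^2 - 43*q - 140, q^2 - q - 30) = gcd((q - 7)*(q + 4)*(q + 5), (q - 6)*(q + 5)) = q + 5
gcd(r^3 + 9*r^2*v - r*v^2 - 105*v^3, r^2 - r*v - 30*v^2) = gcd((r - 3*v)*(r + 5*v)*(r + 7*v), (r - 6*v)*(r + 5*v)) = r + 5*v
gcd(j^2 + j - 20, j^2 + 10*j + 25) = j + 5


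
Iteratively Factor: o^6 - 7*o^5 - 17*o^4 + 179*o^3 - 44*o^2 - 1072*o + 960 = (o + 4)*(o^5 - 11*o^4 + 27*o^3 + 71*o^2 - 328*o + 240) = (o + 3)*(o + 4)*(o^4 - 14*o^3 + 69*o^2 - 136*o + 80) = (o - 1)*(o + 3)*(o + 4)*(o^3 - 13*o^2 + 56*o - 80) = (o - 4)*(o - 1)*(o + 3)*(o + 4)*(o^2 - 9*o + 20) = (o - 5)*(o - 4)*(o - 1)*(o + 3)*(o + 4)*(o - 4)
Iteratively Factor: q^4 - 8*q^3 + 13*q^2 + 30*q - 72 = (q - 3)*(q^3 - 5*q^2 - 2*q + 24) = (q - 3)^2*(q^2 - 2*q - 8) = (q - 3)^2*(q + 2)*(q - 4)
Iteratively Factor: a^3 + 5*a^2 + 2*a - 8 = (a + 4)*(a^2 + a - 2) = (a + 2)*(a + 4)*(a - 1)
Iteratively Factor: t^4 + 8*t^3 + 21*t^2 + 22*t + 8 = (t + 1)*(t^3 + 7*t^2 + 14*t + 8) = (t + 1)*(t + 4)*(t^2 + 3*t + 2) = (t + 1)*(t + 2)*(t + 4)*(t + 1)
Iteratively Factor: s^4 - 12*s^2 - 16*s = (s)*(s^3 - 12*s - 16) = s*(s + 2)*(s^2 - 2*s - 8) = s*(s + 2)^2*(s - 4)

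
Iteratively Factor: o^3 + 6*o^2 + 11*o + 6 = (o + 3)*(o^2 + 3*o + 2) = (o + 2)*(o + 3)*(o + 1)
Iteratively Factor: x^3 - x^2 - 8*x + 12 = (x + 3)*(x^2 - 4*x + 4) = (x - 2)*(x + 3)*(x - 2)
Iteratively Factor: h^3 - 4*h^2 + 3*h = (h)*(h^2 - 4*h + 3) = h*(h - 1)*(h - 3)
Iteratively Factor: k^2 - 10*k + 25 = (k - 5)*(k - 5)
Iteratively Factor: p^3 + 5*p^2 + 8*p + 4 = (p + 2)*(p^2 + 3*p + 2) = (p + 2)^2*(p + 1)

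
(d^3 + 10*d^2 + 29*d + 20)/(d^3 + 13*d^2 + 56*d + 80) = (d + 1)/(d + 4)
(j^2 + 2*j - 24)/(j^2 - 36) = (j - 4)/(j - 6)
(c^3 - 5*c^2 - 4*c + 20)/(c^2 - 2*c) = c - 3 - 10/c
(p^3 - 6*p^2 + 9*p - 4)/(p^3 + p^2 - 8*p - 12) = (p^3 - 6*p^2 + 9*p - 4)/(p^3 + p^2 - 8*p - 12)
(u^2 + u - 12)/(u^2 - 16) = (u - 3)/(u - 4)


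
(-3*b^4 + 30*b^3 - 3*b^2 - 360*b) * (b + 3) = -3*b^5 + 21*b^4 + 87*b^3 - 369*b^2 - 1080*b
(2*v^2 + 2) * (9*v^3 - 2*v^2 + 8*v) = 18*v^5 - 4*v^4 + 34*v^3 - 4*v^2 + 16*v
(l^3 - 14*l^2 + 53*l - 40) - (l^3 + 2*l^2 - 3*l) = -16*l^2 + 56*l - 40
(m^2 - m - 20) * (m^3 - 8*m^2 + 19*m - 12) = m^5 - 9*m^4 + 7*m^3 + 129*m^2 - 368*m + 240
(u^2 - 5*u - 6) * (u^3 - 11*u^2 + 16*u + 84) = u^5 - 16*u^4 + 65*u^3 + 70*u^2 - 516*u - 504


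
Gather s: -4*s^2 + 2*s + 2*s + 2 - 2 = -4*s^2 + 4*s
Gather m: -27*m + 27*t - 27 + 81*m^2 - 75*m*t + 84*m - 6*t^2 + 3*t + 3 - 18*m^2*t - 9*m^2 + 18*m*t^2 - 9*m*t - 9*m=m^2*(72 - 18*t) + m*(18*t^2 - 84*t + 48) - 6*t^2 + 30*t - 24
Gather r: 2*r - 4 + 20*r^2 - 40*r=20*r^2 - 38*r - 4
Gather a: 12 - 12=0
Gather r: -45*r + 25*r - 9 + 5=-20*r - 4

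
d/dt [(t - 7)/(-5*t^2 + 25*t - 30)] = (-t^2 + 5*t + (t - 7)*(2*t - 5) - 6)/(5*(t^2 - 5*t + 6)^2)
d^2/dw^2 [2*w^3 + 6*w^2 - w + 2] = 12*w + 12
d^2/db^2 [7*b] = 0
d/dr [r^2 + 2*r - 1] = 2*r + 2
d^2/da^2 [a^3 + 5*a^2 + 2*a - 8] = 6*a + 10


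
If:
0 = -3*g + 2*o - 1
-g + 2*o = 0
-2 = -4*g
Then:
No Solution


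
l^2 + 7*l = l*(l + 7)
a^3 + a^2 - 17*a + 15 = (a - 3)*(a - 1)*(a + 5)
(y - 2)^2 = y^2 - 4*y + 4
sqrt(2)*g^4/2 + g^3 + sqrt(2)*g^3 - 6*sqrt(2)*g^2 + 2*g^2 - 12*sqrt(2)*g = g*(g - 2*sqrt(2))*(g + 3*sqrt(2))*(sqrt(2)*g/2 + sqrt(2))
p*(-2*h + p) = -2*h*p + p^2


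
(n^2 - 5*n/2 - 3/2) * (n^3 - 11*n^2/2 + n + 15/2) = n^5 - 8*n^4 + 53*n^3/4 + 53*n^2/4 - 81*n/4 - 45/4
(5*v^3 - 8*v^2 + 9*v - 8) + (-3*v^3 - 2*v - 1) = 2*v^3 - 8*v^2 + 7*v - 9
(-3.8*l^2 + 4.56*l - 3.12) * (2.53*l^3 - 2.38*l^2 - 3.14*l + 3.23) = -9.614*l^5 + 20.5808*l^4 - 6.8144*l^3 - 19.1668*l^2 + 24.5256*l - 10.0776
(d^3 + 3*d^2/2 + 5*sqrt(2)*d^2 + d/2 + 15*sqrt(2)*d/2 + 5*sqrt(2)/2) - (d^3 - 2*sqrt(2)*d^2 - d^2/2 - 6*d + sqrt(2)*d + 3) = 2*d^2 + 7*sqrt(2)*d^2 + 13*d/2 + 13*sqrt(2)*d/2 - 3 + 5*sqrt(2)/2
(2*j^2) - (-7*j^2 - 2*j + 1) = 9*j^2 + 2*j - 1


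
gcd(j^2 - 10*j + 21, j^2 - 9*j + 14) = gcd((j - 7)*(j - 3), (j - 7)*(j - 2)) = j - 7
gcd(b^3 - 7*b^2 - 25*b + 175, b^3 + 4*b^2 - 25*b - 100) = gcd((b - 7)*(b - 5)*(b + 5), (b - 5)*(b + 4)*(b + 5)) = b^2 - 25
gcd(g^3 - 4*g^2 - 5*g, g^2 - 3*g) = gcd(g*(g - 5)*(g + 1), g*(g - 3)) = g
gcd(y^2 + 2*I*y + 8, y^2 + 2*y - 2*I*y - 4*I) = y - 2*I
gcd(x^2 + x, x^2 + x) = x^2 + x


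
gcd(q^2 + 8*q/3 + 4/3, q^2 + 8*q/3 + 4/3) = q^2 + 8*q/3 + 4/3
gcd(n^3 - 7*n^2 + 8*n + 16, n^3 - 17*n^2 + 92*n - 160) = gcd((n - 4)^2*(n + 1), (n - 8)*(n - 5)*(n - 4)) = n - 4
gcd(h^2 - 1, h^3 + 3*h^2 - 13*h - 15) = h + 1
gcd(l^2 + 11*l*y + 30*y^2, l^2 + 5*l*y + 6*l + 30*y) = l + 5*y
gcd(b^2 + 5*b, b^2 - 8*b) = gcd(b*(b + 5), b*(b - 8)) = b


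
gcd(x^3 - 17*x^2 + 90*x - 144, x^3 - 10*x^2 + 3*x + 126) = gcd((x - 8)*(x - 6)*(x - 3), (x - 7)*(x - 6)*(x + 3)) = x - 6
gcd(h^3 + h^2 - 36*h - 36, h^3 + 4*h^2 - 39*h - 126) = h - 6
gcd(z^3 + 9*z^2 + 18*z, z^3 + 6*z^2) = z^2 + 6*z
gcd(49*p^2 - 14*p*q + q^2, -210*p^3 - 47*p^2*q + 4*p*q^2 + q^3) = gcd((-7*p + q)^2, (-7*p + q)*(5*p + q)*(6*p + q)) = 7*p - q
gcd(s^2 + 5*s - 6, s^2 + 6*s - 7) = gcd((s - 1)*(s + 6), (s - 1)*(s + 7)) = s - 1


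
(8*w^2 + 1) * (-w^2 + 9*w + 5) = -8*w^4 + 72*w^3 + 39*w^2 + 9*w + 5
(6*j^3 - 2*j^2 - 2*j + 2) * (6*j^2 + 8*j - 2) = 36*j^5 + 36*j^4 - 40*j^3 + 20*j - 4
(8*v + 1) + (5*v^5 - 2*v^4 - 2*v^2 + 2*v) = 5*v^5 - 2*v^4 - 2*v^2 + 10*v + 1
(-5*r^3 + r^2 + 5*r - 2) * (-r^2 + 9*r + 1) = 5*r^5 - 46*r^4 - r^3 + 48*r^2 - 13*r - 2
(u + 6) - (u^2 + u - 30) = 36 - u^2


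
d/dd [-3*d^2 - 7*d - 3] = -6*d - 7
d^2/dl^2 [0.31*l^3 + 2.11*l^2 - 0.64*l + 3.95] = 1.86*l + 4.22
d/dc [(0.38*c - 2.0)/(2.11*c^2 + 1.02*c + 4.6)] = (-0.8018*c^2 + 8.44*c + 3.788)/(4.4521*c^4 + 4.3044*c^3 + 20.4524*c^2 + 9.384*c + 21.16)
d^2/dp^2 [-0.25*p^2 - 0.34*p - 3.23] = -0.500000000000000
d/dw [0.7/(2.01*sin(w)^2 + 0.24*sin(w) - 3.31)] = -(2.814*sin(w) + 0.168)*cos(w)/(2.01*sin(w)^2 + 0.24*sin(w) - 3.31)^2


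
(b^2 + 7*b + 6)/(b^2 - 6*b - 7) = (b + 6)/(b - 7)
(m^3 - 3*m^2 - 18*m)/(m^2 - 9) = m*(m - 6)/(m - 3)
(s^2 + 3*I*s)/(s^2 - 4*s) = (s + 3*I)/(s - 4)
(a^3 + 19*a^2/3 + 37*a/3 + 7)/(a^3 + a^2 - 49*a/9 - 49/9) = 3*(a + 3)/(3*a - 7)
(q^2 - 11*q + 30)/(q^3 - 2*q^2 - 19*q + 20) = (q - 6)/(q^2 + 3*q - 4)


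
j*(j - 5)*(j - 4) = j^3 - 9*j^2 + 20*j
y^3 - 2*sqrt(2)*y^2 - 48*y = y*(y - 6*sqrt(2))*(y + 4*sqrt(2))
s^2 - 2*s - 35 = (s - 7)*(s + 5)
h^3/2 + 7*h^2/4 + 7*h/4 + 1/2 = (h/2 + 1)*(h + 1/2)*(h + 1)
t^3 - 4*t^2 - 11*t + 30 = (t - 5)*(t - 2)*(t + 3)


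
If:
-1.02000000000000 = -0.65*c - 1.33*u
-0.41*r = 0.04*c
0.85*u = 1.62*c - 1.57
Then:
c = 1.09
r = -0.11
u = 0.23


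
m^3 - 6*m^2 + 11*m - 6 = (m - 3)*(m - 2)*(m - 1)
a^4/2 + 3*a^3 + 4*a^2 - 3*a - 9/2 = (a/2 + 1/2)*(a - 1)*(a + 3)^2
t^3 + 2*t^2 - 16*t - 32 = (t - 4)*(t + 2)*(t + 4)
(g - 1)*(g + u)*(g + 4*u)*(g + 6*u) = g^4 + 11*g^3*u - g^3 + 34*g^2*u^2 - 11*g^2*u + 24*g*u^3 - 34*g*u^2 - 24*u^3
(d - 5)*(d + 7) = d^2 + 2*d - 35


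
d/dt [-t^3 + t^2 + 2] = t*(2 - 3*t)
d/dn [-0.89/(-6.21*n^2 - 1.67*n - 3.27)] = (-11.0538*n - 1.4863)/(6.21*n^2 + 1.67*n + 3.27)^2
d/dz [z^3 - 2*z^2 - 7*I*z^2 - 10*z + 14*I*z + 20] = 3*z^2 - 4*z - 14*I*z - 10 + 14*I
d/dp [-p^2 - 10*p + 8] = -2*p - 10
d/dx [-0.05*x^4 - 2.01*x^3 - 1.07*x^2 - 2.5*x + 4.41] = -0.2*x^3 - 6.03*x^2 - 2.14*x - 2.5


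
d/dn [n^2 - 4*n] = 2*n - 4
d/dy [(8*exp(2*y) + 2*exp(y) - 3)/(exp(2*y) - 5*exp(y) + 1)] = (-42*exp(2*y) + 22*exp(y) - 13)*exp(y)/(exp(4*y) - 10*exp(3*y) + 27*exp(2*y) - 10*exp(y) + 1)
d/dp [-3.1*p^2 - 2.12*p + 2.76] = -6.2*p - 2.12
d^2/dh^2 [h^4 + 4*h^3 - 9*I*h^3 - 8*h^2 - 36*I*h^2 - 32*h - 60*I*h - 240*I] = 12*h^2 + h*(24 - 54*I) - 16 - 72*I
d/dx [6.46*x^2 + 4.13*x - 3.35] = 12.92*x + 4.13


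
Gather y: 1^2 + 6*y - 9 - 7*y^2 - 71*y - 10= -7*y^2 - 65*y - 18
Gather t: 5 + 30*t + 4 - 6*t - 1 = 24*t + 8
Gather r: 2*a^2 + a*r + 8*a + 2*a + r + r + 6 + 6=2*a^2 + 10*a + r*(a + 2) + 12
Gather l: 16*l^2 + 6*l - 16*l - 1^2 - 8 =16*l^2 - 10*l - 9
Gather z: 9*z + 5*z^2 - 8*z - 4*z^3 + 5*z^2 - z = -4*z^3 + 10*z^2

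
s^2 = s^2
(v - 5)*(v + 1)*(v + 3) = v^3 - v^2 - 17*v - 15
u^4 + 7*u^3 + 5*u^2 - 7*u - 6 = (u - 1)*(u + 1)^2*(u + 6)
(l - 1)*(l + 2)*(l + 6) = l^3 + 7*l^2 + 4*l - 12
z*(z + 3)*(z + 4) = z^3 + 7*z^2 + 12*z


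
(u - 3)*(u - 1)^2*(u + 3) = u^4 - 2*u^3 - 8*u^2 + 18*u - 9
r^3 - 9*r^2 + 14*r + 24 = (r - 6)*(r - 4)*(r + 1)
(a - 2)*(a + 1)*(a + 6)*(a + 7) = a^4 + 12*a^3 + 27*a^2 - 68*a - 84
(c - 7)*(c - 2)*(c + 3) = c^3 - 6*c^2 - 13*c + 42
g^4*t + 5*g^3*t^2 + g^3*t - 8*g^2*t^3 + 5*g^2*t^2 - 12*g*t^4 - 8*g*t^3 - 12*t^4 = (g - 2*t)*(g + t)*(g + 6*t)*(g*t + t)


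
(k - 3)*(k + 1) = k^2 - 2*k - 3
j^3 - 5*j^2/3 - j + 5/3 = (j - 5/3)*(j - 1)*(j + 1)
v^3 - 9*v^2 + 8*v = v*(v - 8)*(v - 1)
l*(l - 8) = l^2 - 8*l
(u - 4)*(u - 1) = u^2 - 5*u + 4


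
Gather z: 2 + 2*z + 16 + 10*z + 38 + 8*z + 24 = 20*z + 80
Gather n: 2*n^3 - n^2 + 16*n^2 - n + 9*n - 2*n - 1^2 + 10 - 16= 2*n^3 + 15*n^2 + 6*n - 7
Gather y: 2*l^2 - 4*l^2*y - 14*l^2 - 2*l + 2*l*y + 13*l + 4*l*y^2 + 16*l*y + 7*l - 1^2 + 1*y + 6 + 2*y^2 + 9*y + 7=-12*l^2 + 18*l + y^2*(4*l + 2) + y*(-4*l^2 + 18*l + 10) + 12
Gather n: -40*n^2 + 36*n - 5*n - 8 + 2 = -40*n^2 + 31*n - 6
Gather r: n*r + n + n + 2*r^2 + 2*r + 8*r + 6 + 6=2*n + 2*r^2 + r*(n + 10) + 12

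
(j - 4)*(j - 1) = j^2 - 5*j + 4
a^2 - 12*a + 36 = (a - 6)^2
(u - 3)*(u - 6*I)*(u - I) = u^3 - 3*u^2 - 7*I*u^2 - 6*u + 21*I*u + 18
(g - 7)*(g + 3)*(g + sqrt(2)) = g^3 - 4*g^2 + sqrt(2)*g^2 - 21*g - 4*sqrt(2)*g - 21*sqrt(2)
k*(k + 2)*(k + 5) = k^3 + 7*k^2 + 10*k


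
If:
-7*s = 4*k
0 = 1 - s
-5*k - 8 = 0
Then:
No Solution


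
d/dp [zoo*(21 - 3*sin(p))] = zoo*cos(p)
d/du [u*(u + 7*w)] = 2*u + 7*w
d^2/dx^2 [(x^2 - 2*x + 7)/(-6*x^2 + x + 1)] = 4*(33*x^3 - 387*x^2 + 81*x - 26)/(216*x^6 - 108*x^5 - 90*x^4 + 35*x^3 + 15*x^2 - 3*x - 1)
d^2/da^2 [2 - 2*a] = 0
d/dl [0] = 0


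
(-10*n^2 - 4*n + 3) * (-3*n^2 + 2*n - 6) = 30*n^4 - 8*n^3 + 43*n^2 + 30*n - 18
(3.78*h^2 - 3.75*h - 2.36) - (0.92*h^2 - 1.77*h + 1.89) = 2.86*h^2 - 1.98*h - 4.25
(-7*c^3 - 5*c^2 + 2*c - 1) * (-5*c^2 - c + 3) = 35*c^5 + 32*c^4 - 26*c^3 - 12*c^2 + 7*c - 3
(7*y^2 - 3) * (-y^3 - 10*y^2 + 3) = -7*y^5 - 70*y^4 + 3*y^3 + 51*y^2 - 9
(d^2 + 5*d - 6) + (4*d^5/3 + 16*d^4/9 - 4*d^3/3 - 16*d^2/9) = 4*d^5/3 + 16*d^4/9 - 4*d^3/3 - 7*d^2/9 + 5*d - 6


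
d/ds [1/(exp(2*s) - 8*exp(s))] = 2*(4 - exp(s))*exp(-s)/(exp(s) - 8)^2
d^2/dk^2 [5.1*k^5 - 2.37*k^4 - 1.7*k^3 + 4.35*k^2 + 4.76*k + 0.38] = 102.0*k^3 - 28.44*k^2 - 10.2*k + 8.7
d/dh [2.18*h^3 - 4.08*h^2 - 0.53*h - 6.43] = 6.54*h^2 - 8.16*h - 0.53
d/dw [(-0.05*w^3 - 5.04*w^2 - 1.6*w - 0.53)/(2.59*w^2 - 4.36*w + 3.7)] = (-0.1295*w^4 + 0.436*w^3 + 25.5634*w^2 - 34.5506*w - 8.2308)/(6.7081*w^4 - 22.5848*w^3 + 38.1756*w^2 - 32.264*w + 13.69)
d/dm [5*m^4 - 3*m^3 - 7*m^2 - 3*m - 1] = 20*m^3 - 9*m^2 - 14*m - 3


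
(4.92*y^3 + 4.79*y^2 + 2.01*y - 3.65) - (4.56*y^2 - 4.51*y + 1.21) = 4.92*y^3 + 0.23*y^2 + 6.52*y - 4.86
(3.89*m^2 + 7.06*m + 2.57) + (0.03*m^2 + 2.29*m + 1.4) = 3.92*m^2 + 9.35*m + 3.97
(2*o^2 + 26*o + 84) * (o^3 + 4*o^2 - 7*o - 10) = 2*o^5 + 34*o^4 + 174*o^3 + 134*o^2 - 848*o - 840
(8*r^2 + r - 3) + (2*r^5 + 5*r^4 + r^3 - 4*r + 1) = 2*r^5 + 5*r^4 + r^3 + 8*r^2 - 3*r - 2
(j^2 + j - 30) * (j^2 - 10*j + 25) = j^4 - 9*j^3 - 15*j^2 + 325*j - 750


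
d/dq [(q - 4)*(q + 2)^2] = 3*q^2 - 12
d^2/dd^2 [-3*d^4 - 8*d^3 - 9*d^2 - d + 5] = -36*d^2 - 48*d - 18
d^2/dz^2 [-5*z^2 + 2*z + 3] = -10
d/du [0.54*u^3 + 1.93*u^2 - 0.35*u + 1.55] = 1.62*u^2 + 3.86*u - 0.35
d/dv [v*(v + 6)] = 2*v + 6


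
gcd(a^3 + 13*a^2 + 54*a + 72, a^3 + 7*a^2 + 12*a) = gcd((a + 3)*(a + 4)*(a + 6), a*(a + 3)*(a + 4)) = a^2 + 7*a + 12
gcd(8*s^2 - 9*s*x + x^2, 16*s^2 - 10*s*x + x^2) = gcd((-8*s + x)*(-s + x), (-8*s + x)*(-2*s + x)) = -8*s + x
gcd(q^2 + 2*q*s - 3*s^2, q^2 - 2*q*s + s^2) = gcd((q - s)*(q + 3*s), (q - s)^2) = q - s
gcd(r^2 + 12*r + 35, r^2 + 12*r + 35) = r^2 + 12*r + 35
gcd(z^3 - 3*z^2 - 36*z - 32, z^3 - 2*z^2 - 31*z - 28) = z^2 + 5*z + 4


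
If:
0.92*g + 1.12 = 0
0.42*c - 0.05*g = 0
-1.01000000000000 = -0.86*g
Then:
No Solution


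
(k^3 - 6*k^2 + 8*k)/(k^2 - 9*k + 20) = k*(k - 2)/(k - 5)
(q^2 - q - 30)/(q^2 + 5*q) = (q - 6)/q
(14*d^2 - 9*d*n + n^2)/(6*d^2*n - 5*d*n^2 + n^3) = (7*d - n)/(n*(3*d - n))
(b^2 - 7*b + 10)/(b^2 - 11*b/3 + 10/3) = 3*(b - 5)/(3*b - 5)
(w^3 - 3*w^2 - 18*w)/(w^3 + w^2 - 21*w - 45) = w*(w - 6)/(w^2 - 2*w - 15)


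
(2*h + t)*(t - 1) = 2*h*t - 2*h + t^2 - t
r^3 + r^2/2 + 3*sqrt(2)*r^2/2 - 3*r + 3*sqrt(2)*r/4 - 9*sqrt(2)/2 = (r - 3/2)*(r + 2)*(r + 3*sqrt(2)/2)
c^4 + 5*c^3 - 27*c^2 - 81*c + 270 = (c - 3)^2*(c + 5)*(c + 6)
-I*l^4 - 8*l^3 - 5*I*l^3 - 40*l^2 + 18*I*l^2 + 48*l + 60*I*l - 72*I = (l + 6)*(l - 6*I)*(l - 2*I)*(-I*l + I)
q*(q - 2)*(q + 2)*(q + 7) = q^4 + 7*q^3 - 4*q^2 - 28*q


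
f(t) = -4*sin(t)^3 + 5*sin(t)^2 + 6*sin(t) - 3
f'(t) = -12*sin(t)^2*cos(t) + 10*sin(t)*cos(t) + 6*cos(t)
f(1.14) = 3.58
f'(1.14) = 2.16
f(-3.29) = -2.02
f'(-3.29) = -7.14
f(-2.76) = -4.33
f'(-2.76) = -0.57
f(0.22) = -1.49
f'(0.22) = 7.43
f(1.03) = 3.30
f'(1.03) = 2.96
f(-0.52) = -4.26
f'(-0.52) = -1.68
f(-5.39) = 2.82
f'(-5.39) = 4.08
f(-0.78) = -3.36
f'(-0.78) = -4.95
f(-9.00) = -4.34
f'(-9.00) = 0.15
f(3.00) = -2.06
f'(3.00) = -7.10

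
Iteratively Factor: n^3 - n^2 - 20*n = (n + 4)*(n^2 - 5*n) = n*(n + 4)*(n - 5)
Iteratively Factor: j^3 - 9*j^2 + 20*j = (j - 5)*(j^2 - 4*j) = (j - 5)*(j - 4)*(j)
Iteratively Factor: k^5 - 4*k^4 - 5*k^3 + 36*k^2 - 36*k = (k)*(k^4 - 4*k^3 - 5*k^2 + 36*k - 36) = k*(k + 3)*(k^3 - 7*k^2 + 16*k - 12) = k*(k - 3)*(k + 3)*(k^2 - 4*k + 4) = k*(k - 3)*(k - 2)*(k + 3)*(k - 2)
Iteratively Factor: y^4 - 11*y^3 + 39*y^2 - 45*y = (y)*(y^3 - 11*y^2 + 39*y - 45) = y*(y - 3)*(y^2 - 8*y + 15) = y*(y - 5)*(y - 3)*(y - 3)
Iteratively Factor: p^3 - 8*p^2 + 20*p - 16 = (p - 2)*(p^2 - 6*p + 8) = (p - 4)*(p - 2)*(p - 2)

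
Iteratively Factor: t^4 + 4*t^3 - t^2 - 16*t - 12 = (t + 3)*(t^3 + t^2 - 4*t - 4) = (t + 1)*(t + 3)*(t^2 - 4) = (t - 2)*(t + 1)*(t + 3)*(t + 2)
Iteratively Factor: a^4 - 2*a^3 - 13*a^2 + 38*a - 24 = (a - 2)*(a^3 - 13*a + 12) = (a - 3)*(a - 2)*(a^2 + 3*a - 4) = (a - 3)*(a - 2)*(a - 1)*(a + 4)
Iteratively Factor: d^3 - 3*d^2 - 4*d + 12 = (d + 2)*(d^2 - 5*d + 6) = (d - 3)*(d + 2)*(d - 2)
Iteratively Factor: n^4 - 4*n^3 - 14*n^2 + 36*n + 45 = (n - 5)*(n^3 + n^2 - 9*n - 9) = (n - 5)*(n - 3)*(n^2 + 4*n + 3) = (n - 5)*(n - 3)*(n + 3)*(n + 1)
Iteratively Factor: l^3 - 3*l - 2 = (l + 1)*(l^2 - l - 2) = (l - 2)*(l + 1)*(l + 1)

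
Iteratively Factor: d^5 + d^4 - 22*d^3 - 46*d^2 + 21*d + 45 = (d - 1)*(d^4 + 2*d^3 - 20*d^2 - 66*d - 45) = (d - 5)*(d - 1)*(d^3 + 7*d^2 + 15*d + 9) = (d - 5)*(d - 1)*(d + 3)*(d^2 + 4*d + 3) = (d - 5)*(d - 1)*(d + 1)*(d + 3)*(d + 3)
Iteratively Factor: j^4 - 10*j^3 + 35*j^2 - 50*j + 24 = (j - 1)*(j^3 - 9*j^2 + 26*j - 24) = (j - 2)*(j - 1)*(j^2 - 7*j + 12) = (j - 4)*(j - 2)*(j - 1)*(j - 3)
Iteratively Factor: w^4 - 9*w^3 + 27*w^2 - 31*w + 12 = (w - 1)*(w^3 - 8*w^2 + 19*w - 12) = (w - 3)*(w - 1)*(w^2 - 5*w + 4) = (w - 4)*(w - 3)*(w - 1)*(w - 1)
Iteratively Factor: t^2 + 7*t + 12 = (t + 4)*(t + 3)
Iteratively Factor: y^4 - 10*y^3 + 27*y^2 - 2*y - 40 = (y - 2)*(y^3 - 8*y^2 + 11*y + 20) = (y - 4)*(y - 2)*(y^2 - 4*y - 5) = (y - 5)*(y - 4)*(y - 2)*(y + 1)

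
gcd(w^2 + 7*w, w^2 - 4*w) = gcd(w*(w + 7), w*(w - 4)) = w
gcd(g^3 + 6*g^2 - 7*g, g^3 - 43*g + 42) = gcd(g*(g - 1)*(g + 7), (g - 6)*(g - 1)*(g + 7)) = g^2 + 6*g - 7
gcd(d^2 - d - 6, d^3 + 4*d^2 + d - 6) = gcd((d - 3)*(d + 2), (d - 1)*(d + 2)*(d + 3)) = d + 2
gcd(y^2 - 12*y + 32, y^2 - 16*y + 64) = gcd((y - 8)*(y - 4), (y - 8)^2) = y - 8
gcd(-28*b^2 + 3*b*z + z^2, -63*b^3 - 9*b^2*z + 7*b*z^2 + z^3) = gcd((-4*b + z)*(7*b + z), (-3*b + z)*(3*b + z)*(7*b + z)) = 7*b + z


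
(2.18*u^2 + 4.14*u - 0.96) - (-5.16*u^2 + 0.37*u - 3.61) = 7.34*u^2 + 3.77*u + 2.65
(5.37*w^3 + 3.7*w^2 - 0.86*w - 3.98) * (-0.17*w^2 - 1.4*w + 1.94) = -0.9129*w^5 - 8.147*w^4 + 5.384*w^3 + 9.0586*w^2 + 3.9036*w - 7.7212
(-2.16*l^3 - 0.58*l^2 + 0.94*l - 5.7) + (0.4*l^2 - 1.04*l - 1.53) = -2.16*l^3 - 0.18*l^2 - 0.1*l - 7.23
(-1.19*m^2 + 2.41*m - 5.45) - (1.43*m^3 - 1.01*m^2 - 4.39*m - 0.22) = -1.43*m^3 - 0.18*m^2 + 6.8*m - 5.23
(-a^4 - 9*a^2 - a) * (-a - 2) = a^5 + 2*a^4 + 9*a^3 + 19*a^2 + 2*a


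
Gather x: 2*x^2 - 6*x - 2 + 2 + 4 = 2*x^2 - 6*x + 4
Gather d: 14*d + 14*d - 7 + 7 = 28*d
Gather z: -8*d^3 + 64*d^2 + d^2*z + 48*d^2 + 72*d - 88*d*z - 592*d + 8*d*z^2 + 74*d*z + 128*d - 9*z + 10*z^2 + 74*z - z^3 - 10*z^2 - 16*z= -8*d^3 + 112*d^2 + 8*d*z^2 - 392*d - z^3 + z*(d^2 - 14*d + 49)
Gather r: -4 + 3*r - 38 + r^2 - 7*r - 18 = r^2 - 4*r - 60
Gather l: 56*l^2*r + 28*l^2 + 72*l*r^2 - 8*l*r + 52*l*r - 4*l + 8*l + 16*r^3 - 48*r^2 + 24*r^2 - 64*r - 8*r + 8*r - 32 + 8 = l^2*(56*r + 28) + l*(72*r^2 + 44*r + 4) + 16*r^3 - 24*r^2 - 64*r - 24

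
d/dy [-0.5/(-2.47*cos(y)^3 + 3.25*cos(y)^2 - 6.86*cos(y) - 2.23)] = (3.705*cos(y)^2 - 3.25*cos(y) + 3.43)*sin(y)/(2.47*cos(y)^3 - 3.25*cos(y)^2 + 6.86*cos(y) + 2.23)^2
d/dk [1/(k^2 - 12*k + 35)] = 2*(6 - k)/(k^2 - 12*k + 35)^2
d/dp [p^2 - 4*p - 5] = 2*p - 4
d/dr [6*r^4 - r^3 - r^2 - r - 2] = 24*r^3 - 3*r^2 - 2*r - 1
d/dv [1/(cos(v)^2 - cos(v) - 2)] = (2*cos(v) - 1)*sin(v)/(sin(v)^2 + cos(v) + 1)^2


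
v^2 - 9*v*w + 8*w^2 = (v - 8*w)*(v - w)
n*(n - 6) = n^2 - 6*n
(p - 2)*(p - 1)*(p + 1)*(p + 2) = p^4 - 5*p^2 + 4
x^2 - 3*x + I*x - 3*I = (x - 3)*(x + I)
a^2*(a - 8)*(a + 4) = a^4 - 4*a^3 - 32*a^2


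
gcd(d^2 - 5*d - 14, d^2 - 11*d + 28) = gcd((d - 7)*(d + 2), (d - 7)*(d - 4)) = d - 7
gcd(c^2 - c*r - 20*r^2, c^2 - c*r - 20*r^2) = -c^2 + c*r + 20*r^2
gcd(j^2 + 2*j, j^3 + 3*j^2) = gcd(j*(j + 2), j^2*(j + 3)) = j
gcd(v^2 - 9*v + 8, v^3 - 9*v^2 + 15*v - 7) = v - 1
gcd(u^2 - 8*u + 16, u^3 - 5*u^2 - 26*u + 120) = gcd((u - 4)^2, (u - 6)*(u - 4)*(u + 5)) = u - 4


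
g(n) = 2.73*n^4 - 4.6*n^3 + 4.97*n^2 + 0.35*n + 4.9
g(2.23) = 46.90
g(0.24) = 5.22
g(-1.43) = 39.43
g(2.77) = 106.96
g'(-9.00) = -9167.59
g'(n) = 10.92*n^3 - 13.8*n^2 + 9.94*n + 0.35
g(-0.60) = 7.83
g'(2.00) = 52.39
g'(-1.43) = -74.02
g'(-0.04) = -0.07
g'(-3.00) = -448.51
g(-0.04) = 4.89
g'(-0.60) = -12.94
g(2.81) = 113.27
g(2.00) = 32.36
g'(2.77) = 154.09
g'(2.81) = 161.61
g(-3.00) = 393.91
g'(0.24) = 2.09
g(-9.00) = 21669.25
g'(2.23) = 74.99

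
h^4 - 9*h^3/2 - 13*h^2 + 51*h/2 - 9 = (h - 6)*(h - 1)*(h - 1/2)*(h + 3)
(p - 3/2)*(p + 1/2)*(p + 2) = p^3 + p^2 - 11*p/4 - 3/2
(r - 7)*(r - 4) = r^2 - 11*r + 28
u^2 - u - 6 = (u - 3)*(u + 2)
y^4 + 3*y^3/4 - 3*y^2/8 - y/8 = y*(y - 1/2)*(y + 1/4)*(y + 1)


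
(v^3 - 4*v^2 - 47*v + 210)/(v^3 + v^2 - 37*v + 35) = (v - 6)/(v - 1)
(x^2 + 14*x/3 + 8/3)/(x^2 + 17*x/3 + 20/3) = (3*x + 2)/(3*x + 5)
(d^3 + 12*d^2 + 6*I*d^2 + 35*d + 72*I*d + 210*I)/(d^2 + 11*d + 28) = (d^2 + d*(5 + 6*I) + 30*I)/(d + 4)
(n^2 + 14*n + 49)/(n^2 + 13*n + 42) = (n + 7)/(n + 6)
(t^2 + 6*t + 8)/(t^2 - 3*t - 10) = (t + 4)/(t - 5)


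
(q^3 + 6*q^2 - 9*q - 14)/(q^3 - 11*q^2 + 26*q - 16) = (q^2 + 8*q + 7)/(q^2 - 9*q + 8)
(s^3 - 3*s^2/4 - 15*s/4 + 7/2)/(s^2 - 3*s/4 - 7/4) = (s^2 + s - 2)/(s + 1)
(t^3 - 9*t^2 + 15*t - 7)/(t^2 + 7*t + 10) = (t^3 - 9*t^2 + 15*t - 7)/(t^2 + 7*t + 10)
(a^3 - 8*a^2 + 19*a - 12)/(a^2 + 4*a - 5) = (a^2 - 7*a + 12)/(a + 5)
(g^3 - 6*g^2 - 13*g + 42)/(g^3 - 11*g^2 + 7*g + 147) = (g - 2)/(g - 7)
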